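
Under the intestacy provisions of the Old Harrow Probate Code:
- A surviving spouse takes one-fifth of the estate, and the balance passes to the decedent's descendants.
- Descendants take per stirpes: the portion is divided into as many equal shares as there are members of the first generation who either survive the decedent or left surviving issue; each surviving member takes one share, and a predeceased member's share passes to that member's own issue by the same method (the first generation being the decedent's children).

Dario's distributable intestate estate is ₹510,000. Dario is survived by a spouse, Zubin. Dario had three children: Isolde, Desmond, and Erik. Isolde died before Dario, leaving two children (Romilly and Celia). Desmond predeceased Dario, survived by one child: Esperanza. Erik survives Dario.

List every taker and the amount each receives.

Zubin: ₹102,000; Romilly: ₹68,000; Celia: ₹68,000; Esperanza: ₹136,000; Erik: ₹136,000

Zubin takes one-fifth of ₹510,000 = ₹102,000. The remaining ₹408,000 passes to the descendants.
The descendants' portion (₹408,000) is divided into 3 shares of ₹136,000: Erik takes ₹136,000; Isolde's ₹136,000 share passes to Isolde's issue; Desmond's ₹136,000 share passes to Desmond's issue.
Isolde's share (₹136,000) is divided into 2 shares of ₹68,000: Romilly and Celia each take ₹68,000.
Desmond's share (₹136,000) passes entirely to Esperanza.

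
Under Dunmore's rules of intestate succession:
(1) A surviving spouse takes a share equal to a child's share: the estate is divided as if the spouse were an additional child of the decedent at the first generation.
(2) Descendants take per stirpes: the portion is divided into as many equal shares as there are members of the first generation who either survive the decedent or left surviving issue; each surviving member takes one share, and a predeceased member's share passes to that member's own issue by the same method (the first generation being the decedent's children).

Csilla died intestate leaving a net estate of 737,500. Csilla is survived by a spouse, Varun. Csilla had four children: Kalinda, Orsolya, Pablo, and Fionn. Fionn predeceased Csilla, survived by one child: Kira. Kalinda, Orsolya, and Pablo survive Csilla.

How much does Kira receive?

The spouse counts as an additional share at the children's level, so there are 5 primary shares of 147,500. Varun takes one such share (147,500).
The children's combined portion (590,000) is divided into 4 shares of 147,500: Kalinda, Orsolya, and Pablo each take 147,500; Fionn's 147,500 share passes to Fionn's issue.
Fionn's share (147,500) passes entirely to Kira.

Kira receives 147,500.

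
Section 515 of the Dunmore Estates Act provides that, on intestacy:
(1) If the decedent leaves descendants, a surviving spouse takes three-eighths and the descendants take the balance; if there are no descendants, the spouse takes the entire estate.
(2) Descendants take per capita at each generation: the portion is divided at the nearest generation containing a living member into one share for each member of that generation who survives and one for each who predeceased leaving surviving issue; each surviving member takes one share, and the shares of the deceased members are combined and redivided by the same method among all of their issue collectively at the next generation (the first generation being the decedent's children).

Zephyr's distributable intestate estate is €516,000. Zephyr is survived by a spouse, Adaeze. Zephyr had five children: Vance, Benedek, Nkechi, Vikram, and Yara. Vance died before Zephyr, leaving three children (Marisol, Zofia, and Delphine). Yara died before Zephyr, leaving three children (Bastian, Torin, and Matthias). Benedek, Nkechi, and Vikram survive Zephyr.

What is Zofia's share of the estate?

Zofia receives €21,500.

Adaeze takes three-eighths of €516,000 = €193,500. The remaining €322,500 passes to the descendants.
The descendants' portion (€322,500) is divided at the children's generation into 5 shares of €64,500. Benedek, Nkechi, and Vikram each take €64,500. The 2 shares of the deceased (Vance and Yara) are combined into a pool of €129,000.
That pool (€129,000) is divided at the grandchildren's generation equally among Marisol, Zofia, Delphine, Bastian, Torin, and Matthias: €21,500 each.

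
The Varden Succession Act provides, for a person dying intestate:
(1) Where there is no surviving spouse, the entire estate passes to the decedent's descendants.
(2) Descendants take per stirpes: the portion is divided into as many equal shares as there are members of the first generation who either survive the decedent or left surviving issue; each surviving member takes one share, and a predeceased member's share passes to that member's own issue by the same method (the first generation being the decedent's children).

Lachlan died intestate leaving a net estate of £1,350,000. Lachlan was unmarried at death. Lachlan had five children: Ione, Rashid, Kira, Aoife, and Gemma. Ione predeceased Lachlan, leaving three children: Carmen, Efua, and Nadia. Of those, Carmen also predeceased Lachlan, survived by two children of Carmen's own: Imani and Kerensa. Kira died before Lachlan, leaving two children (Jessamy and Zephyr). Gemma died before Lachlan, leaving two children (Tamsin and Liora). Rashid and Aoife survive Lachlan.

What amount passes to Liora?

The entire £1,350,000 passes to the descendants.
That amount (£1,350,000) is divided into 5 shares of £270,000: Rashid and Aoife each take £270,000; Ione's £270,000 share passes to Ione's issue; Kira's £270,000 share passes to Kira's issue; Gemma's £270,000 share passes to Gemma's issue.
Ione's share (£270,000) is divided into 3 shares of £90,000: Efua and Nadia each take £90,000; Carmen's £90,000 share passes to Carmen's issue.
Carmen's share (£90,000) is divided into 2 shares of £45,000: Imani and Kerensa each take £45,000.
Kira's share (£270,000) is divided into 2 shares of £135,000: Jessamy and Zephyr each take £135,000.
Gemma's share (£270,000) is divided into 2 shares of £135,000: Tamsin and Liora each take £135,000.

Liora receives £135,000.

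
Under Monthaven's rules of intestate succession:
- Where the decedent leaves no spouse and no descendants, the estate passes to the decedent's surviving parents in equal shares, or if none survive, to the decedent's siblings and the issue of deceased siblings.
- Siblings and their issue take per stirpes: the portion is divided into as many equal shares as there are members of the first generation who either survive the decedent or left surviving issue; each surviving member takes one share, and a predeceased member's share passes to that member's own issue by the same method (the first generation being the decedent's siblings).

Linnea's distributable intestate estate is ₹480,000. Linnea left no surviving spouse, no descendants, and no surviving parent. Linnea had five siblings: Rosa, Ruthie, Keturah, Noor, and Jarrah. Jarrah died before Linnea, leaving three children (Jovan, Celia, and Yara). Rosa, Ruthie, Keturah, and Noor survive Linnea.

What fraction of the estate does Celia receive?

Celia receives 1/15 of the estate.

The entire ₹480,000 passes to the siblings and their issue.
That amount (₹480,000) is divided into 5 shares of ₹96,000: Rosa, Ruthie, Keturah, and Noor each take ₹96,000; Jarrah's ₹96,000 share passes to Jarrah's issue.
Jarrah's share (₹96,000) is divided into 3 shares of ₹32,000: Jovan, Celia, and Yara each take ₹32,000.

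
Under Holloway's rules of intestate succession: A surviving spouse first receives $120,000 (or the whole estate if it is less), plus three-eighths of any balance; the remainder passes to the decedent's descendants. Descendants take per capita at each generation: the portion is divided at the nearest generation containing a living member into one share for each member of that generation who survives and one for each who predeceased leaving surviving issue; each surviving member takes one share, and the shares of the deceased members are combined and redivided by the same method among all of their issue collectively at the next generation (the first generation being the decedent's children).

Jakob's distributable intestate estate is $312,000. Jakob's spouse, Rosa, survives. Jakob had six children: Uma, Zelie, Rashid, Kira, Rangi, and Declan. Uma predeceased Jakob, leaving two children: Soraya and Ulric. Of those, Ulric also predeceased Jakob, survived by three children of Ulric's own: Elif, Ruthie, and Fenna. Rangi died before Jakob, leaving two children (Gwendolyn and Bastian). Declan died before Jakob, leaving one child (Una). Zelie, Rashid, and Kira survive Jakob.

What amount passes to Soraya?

Soraya receives $12,000.

Rosa first takes $120,000, leaving a balance of $192,000. Rosa then takes three-eighths of the balance ($72,000), for a total of $192,000. The remaining $120,000 passes to the descendants.
The descendants' portion ($120,000) is divided at the children's generation into 6 shares of $20,000. Zelie, Rashid, and Kira each take $20,000. The 3 shares of the deceased (Uma, Rangi, and Declan) are combined into a pool of $60,000.
That pool ($60,000) is divided at the grandchildren's generation into 5 shares of $12,000. Soraya, Gwendolyn, Bastian, and Una each take $12,000. The remaining share for the deceased Ulric ($12,000) is carried to the next generation.
That pool ($12,000) is divided at the great-grandchildren's generation equally among Elif, Ruthie, and Fenna: $4,000 each.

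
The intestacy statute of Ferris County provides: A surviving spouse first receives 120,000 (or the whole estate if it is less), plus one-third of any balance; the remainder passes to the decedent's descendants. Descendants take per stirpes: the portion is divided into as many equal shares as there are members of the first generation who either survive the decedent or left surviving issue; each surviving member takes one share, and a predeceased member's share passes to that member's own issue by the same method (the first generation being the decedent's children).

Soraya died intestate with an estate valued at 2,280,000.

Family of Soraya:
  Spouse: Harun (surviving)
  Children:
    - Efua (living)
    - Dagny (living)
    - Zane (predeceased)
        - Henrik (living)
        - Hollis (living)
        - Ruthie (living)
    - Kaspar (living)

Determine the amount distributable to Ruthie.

Ruthie receives 120,000.

Harun first takes 120,000, leaving a balance of 2,160,000. Harun then takes one-third of the balance (720,000), for a total of 840,000. The remaining 1,440,000 passes to the descendants.
The descendants' portion (1,440,000) is divided into 4 shares of 360,000: Efua, Dagny, and Kaspar each take 360,000; Zane's 360,000 share passes to Zane's issue.
Zane's share (360,000) is divided into 3 shares of 120,000: Henrik, Hollis, and Ruthie each take 120,000.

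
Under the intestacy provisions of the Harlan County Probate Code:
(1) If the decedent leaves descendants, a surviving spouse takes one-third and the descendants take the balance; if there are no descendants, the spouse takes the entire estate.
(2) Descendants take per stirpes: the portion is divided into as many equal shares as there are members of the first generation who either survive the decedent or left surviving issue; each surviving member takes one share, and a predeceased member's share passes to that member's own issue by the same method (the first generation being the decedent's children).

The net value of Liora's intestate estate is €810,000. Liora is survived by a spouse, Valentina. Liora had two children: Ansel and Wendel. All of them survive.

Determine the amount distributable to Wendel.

Wendel receives €270,000.

Valentina takes one-third of €810,000 = €270,000. The remaining €540,000 passes to the descendants.
The descendants' portion (€540,000) is divided into 2 shares of €270,000: Ansel and Wendel each take €270,000.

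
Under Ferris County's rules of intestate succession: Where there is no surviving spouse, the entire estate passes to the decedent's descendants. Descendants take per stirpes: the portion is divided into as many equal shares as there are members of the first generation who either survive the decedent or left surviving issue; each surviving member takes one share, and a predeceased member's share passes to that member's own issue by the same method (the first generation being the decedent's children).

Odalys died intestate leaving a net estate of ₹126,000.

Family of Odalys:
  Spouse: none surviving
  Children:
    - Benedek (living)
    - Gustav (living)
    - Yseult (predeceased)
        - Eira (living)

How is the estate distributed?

Benedek: ₹42,000; Gustav: ₹42,000; Eira: ₹42,000

The entire ₹126,000 passes to the descendants.
That amount (₹126,000) is divided into 3 shares of ₹42,000: Benedek and Gustav each take ₹42,000; Yseult's ₹42,000 share passes to Yseult's issue.
Yseult's share (₹42,000) passes entirely to Eira.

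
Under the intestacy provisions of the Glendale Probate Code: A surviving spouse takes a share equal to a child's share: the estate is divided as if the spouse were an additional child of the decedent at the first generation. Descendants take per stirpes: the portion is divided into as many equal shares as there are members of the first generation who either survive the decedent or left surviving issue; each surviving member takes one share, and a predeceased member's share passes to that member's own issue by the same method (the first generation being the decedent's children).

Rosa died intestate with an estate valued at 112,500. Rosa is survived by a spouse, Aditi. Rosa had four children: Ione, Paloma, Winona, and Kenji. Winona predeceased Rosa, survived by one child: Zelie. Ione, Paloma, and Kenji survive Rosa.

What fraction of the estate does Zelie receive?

The spouse counts as an additional share at the children's level, so there are 5 primary shares of 22,500. Aditi takes one such share (22,500).
The children's combined portion (90,000) is divided into 4 shares of 22,500: Ione, Paloma, and Kenji each take 22,500; Winona's 22,500 share passes to Winona's issue.
Winona's share (22,500) passes entirely to Zelie.

Zelie receives 1/5 of the estate.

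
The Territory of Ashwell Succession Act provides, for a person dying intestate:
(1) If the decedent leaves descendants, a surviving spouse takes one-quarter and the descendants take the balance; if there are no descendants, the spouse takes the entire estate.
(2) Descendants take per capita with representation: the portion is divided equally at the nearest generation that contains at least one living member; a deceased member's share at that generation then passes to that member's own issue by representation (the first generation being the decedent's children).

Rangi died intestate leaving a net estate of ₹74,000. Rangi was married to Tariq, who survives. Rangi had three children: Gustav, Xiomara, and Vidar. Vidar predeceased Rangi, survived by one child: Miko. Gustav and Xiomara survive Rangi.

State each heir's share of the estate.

Tariq takes one-quarter of ₹74,000 = ₹18,500. The remaining ₹55,500 passes to the descendants.
The descendants' portion (₹55,500) is divided into 3 shares of ₹18,500: Gustav and Xiomara each take ₹18,500; Vidar's ₹18,500 share passes to Vidar's issue.
Vidar's share (₹18,500) passes entirely to Miko.

Tariq: ₹18,500; Gustav: ₹18,500; Xiomara: ₹18,500; Miko: ₹18,500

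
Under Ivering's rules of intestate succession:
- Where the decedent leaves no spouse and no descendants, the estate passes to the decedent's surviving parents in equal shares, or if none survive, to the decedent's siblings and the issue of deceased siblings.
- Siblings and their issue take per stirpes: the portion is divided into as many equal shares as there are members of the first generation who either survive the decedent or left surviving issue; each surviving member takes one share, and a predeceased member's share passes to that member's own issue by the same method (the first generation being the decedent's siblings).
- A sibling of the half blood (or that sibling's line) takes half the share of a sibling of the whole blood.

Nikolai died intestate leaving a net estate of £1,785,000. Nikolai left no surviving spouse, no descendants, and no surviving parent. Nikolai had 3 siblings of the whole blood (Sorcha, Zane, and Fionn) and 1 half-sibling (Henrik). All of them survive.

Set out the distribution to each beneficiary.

The entire £1,785,000 passes to the siblings and their issue.
Counting each half-blood sibling's line as half a unit, there are 7/2 units in £1,785,000, so one unit is £510,000. Whole-blood lines (Sorcha, Zane, and Fionn) take £510,000 each; half-blood lines (Henrik) take £255,000 each.

Sorcha: £510,000; Zane: £510,000; Henrik: £255,000; Fionn: £510,000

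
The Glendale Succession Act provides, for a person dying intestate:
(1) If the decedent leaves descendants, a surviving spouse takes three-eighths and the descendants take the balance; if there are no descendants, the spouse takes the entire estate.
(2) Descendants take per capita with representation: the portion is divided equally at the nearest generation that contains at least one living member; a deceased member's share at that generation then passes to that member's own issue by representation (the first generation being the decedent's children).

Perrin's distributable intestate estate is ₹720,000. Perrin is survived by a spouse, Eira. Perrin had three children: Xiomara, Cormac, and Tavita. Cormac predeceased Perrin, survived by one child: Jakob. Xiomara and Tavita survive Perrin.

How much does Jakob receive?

Eira takes three-eighths of ₹720,000 = ₹270,000. The remaining ₹450,000 passes to the descendants.
The descendants' portion (₹450,000) is divided into 3 shares of ₹150,000: Xiomara and Tavita each take ₹150,000; Cormac's ₹150,000 share passes to Cormac's issue.
Cormac's share (₹150,000) passes entirely to Jakob.

Jakob receives ₹150,000.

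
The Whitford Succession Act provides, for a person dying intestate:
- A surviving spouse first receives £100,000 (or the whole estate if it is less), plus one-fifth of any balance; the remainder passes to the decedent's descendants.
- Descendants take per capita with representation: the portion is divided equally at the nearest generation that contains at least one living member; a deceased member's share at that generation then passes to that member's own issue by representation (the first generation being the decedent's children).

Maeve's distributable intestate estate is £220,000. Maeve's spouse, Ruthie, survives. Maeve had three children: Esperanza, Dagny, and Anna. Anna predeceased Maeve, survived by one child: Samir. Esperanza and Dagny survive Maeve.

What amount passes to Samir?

Ruthie first takes £100,000, leaving a balance of £120,000. Ruthie then takes one-fifth of the balance (£24,000), for a total of £124,000. The remaining £96,000 passes to the descendants.
The descendants' portion (£96,000) is divided into 3 shares of £32,000: Esperanza and Dagny each take £32,000; Anna's £32,000 share passes to Anna's issue.
Anna's share (£32,000) passes entirely to Samir.

Samir receives £32,000.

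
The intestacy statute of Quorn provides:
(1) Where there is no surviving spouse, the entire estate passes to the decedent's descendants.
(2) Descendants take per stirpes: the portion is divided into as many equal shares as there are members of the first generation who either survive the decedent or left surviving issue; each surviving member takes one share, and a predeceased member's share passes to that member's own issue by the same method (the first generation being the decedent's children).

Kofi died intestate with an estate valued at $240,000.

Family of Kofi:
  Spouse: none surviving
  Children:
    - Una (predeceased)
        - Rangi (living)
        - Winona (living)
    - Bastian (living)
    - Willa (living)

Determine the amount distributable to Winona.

The entire $240,000 passes to the descendants.
That amount ($240,000) is divided into 3 shares of $80,000: Bastian and Willa each take $80,000; Una's $80,000 share passes to Una's issue.
Una's share ($80,000) is divided into 2 shares of $40,000: Rangi and Winona each take $40,000.

Winona receives $40,000.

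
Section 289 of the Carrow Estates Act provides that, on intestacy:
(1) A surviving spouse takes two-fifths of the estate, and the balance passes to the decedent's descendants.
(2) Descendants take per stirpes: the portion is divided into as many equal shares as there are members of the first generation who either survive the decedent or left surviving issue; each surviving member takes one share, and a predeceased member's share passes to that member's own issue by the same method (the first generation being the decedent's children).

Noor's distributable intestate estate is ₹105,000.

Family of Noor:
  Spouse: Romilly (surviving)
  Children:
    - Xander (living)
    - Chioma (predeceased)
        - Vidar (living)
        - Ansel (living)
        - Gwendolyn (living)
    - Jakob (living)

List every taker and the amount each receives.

Romilly: ₹42,000; Xander: ₹21,000; Vidar: ₹7,000; Ansel: ₹7,000; Gwendolyn: ₹7,000; Jakob: ₹21,000

Romilly takes two-fifths of ₹105,000 = ₹42,000. The remaining ₹63,000 passes to the descendants.
The descendants' portion (₹63,000) is divided into 3 shares of ₹21,000: Xander and Jakob each take ₹21,000; Chioma's ₹21,000 share passes to Chioma's issue.
Chioma's share (₹21,000) is divided into 3 shares of ₹7,000: Vidar, Ansel, and Gwendolyn each take ₹7,000.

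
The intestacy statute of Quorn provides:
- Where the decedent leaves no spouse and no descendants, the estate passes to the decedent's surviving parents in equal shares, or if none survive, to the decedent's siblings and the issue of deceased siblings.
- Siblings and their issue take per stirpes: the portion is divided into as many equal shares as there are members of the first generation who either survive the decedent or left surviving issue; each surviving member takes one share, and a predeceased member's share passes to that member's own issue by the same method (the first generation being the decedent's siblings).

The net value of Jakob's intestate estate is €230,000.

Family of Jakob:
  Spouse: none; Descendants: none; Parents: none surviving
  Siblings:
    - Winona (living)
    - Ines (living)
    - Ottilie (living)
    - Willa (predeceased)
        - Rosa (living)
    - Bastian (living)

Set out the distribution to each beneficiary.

Winona: €46,000; Ines: €46,000; Ottilie: €46,000; Rosa: €46,000; Bastian: €46,000

The entire €230,000 passes to the siblings and their issue.
That amount (€230,000) is divided into 5 shares of €46,000: Winona, Ines, Ottilie, and Bastian each take €46,000; Willa's €46,000 share passes to Willa's issue.
Willa's share (€46,000) passes entirely to Rosa.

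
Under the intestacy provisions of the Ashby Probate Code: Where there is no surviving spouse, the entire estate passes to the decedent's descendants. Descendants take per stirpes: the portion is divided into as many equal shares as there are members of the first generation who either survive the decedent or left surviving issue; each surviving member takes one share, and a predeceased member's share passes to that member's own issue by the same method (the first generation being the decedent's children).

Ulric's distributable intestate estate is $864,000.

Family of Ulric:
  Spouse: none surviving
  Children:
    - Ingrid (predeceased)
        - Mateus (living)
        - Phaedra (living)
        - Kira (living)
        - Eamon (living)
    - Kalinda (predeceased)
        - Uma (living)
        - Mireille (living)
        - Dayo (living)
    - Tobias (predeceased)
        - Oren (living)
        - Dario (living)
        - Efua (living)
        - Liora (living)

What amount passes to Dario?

Dario receives $72,000.

The entire $864,000 passes to the descendants.
That amount ($864,000) is divided into 3 shares of $288,000: Ingrid's $288,000 share passes to Ingrid's issue; Kalinda's $288,000 share passes to Kalinda's issue; Tobias's $288,000 share passes to Tobias's issue.
Ingrid's share ($288,000) is divided into 4 shares of $72,000: Mateus, Phaedra, Kira, and Eamon each take $72,000.
Kalinda's share ($288,000) is divided into 3 shares of $96,000: Uma, Mireille, and Dayo each take $96,000.
Tobias's share ($288,000) is divided into 4 shares of $72,000: Oren, Dario, Efua, and Liora each take $72,000.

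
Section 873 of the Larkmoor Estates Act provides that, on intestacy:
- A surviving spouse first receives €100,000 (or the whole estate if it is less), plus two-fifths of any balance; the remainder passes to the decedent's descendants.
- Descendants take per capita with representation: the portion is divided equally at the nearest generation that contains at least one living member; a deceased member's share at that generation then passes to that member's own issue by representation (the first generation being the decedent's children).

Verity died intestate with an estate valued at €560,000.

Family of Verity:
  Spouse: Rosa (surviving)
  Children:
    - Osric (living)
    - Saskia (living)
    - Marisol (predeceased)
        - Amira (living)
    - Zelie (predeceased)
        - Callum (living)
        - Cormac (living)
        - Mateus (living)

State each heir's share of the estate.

Rosa first takes €100,000, leaving a balance of €460,000. Rosa then takes two-fifths of the balance (€184,000), for a total of €284,000. The remaining €276,000 passes to the descendants.
The descendants' portion (€276,000) is divided into 4 shares of €69,000: Osric and Saskia each take €69,000; Marisol's €69,000 share passes to Marisol's issue; Zelie's €69,000 share passes to Zelie's issue.
Marisol's share (€69,000) passes entirely to Amira.
Zelie's share (€69,000) is divided into 3 shares of €23,000: Callum, Cormac, and Mateus each take €23,000.

Rosa: €284,000; Osric: €69,000; Saskia: €69,000; Amira: €69,000; Callum: €23,000; Cormac: €23,000; Mateus: €23,000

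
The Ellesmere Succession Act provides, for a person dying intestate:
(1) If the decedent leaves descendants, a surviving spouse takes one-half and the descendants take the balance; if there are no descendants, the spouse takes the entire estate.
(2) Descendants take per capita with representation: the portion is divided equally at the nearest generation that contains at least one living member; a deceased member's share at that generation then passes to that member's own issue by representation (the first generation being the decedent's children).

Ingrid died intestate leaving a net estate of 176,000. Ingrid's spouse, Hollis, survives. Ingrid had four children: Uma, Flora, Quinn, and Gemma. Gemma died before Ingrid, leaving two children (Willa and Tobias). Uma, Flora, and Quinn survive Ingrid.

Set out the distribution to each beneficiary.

Hollis: 88,000; Uma: 22,000; Flora: 22,000; Quinn: 22,000; Willa: 11,000; Tobias: 11,000

Hollis takes one-half of 176,000 = 88,000. The remaining 88,000 passes to the descendants.
The descendants' portion (88,000) is divided into 4 shares of 22,000: Uma, Flora, and Quinn each take 22,000; Gemma's 22,000 share passes to Gemma's issue.
Gemma's share (22,000) is divided into 2 shares of 11,000: Willa and Tobias each take 11,000.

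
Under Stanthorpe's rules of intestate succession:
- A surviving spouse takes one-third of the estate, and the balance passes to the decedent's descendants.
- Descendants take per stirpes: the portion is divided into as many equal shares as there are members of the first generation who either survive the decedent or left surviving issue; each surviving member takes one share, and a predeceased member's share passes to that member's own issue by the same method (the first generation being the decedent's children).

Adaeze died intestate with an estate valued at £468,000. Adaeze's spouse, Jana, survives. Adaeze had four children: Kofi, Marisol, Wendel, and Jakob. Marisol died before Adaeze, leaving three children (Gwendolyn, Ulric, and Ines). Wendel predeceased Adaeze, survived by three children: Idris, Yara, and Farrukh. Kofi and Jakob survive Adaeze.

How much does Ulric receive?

Jana takes one-third of £468,000 = £156,000. The remaining £312,000 passes to the descendants.
The descendants' portion (£312,000) is divided into 4 shares of £78,000: Kofi and Jakob each take £78,000; Marisol's £78,000 share passes to Marisol's issue; Wendel's £78,000 share passes to Wendel's issue.
Marisol's share (£78,000) is divided into 3 shares of £26,000: Gwendolyn, Ulric, and Ines each take £26,000.
Wendel's share (£78,000) is divided into 3 shares of £26,000: Idris, Yara, and Farrukh each take £26,000.

Ulric receives £26,000.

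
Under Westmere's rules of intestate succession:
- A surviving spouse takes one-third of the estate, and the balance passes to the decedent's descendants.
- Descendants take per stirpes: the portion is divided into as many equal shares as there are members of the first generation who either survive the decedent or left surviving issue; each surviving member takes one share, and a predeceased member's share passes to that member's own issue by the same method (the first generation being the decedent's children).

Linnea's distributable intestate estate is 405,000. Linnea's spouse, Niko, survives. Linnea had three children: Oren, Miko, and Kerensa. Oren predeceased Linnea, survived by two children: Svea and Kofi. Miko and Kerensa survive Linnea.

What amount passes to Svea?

Niko takes one-third of 405,000 = 135,000. The remaining 270,000 passes to the descendants.
The descendants' portion (270,000) is divided into 3 shares of 90,000: Miko and Kerensa each take 90,000; Oren's 90,000 share passes to Oren's issue.
Oren's share (90,000) is divided into 2 shares of 45,000: Svea and Kofi each take 45,000.

Svea receives 45,000.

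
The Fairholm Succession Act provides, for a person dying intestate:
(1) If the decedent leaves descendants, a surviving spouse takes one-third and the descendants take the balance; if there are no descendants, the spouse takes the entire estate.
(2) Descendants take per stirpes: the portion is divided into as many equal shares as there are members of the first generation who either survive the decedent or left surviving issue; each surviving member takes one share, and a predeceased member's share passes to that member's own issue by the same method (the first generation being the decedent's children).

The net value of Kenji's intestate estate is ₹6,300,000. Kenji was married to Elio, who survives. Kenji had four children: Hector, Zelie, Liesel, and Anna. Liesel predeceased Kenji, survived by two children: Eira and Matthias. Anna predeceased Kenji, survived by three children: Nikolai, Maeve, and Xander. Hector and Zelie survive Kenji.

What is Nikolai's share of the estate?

Nikolai receives ₹350,000.

Elio takes one-third of ₹6,300,000 = ₹2,100,000. The remaining ₹4,200,000 passes to the descendants.
The descendants' portion (₹4,200,000) is divided into 4 shares of ₹1,050,000: Hector and Zelie each take ₹1,050,000; Liesel's ₹1,050,000 share passes to Liesel's issue; Anna's ₹1,050,000 share passes to Anna's issue.
Liesel's share (₹1,050,000) is divided into 2 shares of ₹525,000: Eira and Matthias each take ₹525,000.
Anna's share (₹1,050,000) is divided into 3 shares of ₹350,000: Nikolai, Maeve, and Xander each take ₹350,000.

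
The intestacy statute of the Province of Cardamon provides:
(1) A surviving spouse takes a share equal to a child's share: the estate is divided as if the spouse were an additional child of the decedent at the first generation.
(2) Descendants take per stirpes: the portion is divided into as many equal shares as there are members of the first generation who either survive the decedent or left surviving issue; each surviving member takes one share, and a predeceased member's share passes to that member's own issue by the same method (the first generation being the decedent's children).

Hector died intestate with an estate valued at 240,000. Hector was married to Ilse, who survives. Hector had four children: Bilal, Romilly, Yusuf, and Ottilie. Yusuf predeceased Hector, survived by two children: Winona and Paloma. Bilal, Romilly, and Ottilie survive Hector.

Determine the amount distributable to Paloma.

Paloma receives 24,000.

The spouse counts as an additional share at the children's level, so there are 5 primary shares of 48,000. Ilse takes one such share (48,000).
The children's combined portion (192,000) is divided into 4 shares of 48,000: Bilal, Romilly, and Ottilie each take 48,000; Yusuf's 48,000 share passes to Yusuf's issue.
Yusuf's share (48,000) is divided into 2 shares of 24,000: Winona and Paloma each take 24,000.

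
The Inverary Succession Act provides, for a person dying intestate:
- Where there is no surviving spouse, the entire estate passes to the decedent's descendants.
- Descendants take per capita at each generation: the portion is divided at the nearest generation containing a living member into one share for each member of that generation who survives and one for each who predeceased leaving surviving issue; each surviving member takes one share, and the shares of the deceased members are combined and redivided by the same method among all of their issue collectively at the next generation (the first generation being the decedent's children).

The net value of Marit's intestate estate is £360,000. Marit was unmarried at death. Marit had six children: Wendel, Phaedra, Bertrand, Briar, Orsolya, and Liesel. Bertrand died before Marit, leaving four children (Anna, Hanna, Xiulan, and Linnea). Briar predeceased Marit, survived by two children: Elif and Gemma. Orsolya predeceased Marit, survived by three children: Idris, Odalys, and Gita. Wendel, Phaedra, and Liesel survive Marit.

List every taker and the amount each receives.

The entire £360,000 passes to the descendants.
That amount (£360,000) is divided at the children's generation into 6 shares of £60,000. Wendel, Phaedra, and Liesel each take £60,000. The 3 shares of the deceased (Bertrand, Briar, and Orsolya) are combined into a pool of £180,000.
That pool (£180,000) is divided at the grandchildren's generation equally among Anna, Hanna, Xiulan, Linnea, Elif, Gemma, Idris, Odalys, and Gita: £20,000 each.

Wendel: £60,000; Phaedra: £60,000; Anna: £20,000; Hanna: £20,000; Xiulan: £20,000; Linnea: £20,000; Elif: £20,000; Gemma: £20,000; Idris: £20,000; Odalys: £20,000; Gita: £20,000; Liesel: £60,000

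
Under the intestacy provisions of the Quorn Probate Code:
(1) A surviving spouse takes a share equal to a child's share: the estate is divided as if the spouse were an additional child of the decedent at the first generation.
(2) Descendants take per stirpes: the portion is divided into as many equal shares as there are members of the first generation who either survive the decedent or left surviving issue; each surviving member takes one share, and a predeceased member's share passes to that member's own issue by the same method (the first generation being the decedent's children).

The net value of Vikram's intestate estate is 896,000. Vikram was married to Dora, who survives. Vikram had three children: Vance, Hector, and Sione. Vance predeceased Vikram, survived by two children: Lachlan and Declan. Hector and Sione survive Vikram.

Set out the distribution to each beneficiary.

The spouse counts as an additional share at the children's level, so there are 4 primary shares of 224,000. Dora takes one such share (224,000).
The children's combined portion (672,000) is divided into 3 shares of 224,000: Hector and Sione each take 224,000; Vance's 224,000 share passes to Vance's issue.
Vance's share (224,000) is divided into 2 shares of 112,000: Lachlan and Declan each take 112,000.

Dora: 224,000; Lachlan: 112,000; Declan: 112,000; Hector: 224,000; Sione: 224,000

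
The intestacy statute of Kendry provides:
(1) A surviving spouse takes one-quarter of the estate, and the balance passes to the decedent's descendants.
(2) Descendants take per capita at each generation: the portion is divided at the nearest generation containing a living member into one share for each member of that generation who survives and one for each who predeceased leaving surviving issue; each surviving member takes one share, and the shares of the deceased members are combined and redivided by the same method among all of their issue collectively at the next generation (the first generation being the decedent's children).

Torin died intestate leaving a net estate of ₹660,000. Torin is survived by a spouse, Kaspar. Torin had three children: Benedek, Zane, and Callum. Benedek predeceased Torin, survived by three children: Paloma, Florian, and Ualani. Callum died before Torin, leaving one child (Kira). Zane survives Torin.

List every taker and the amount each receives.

Kaspar takes one-quarter of ₹660,000 = ₹165,000. The remaining ₹495,000 passes to the descendants.
The descendants' portion (₹495,000) is divided at the children's generation into 3 shares of ₹165,000. Zane takes ₹165,000. The 2 shares of the deceased (Benedek and Callum) are combined into a pool of ₹330,000.
That pool (₹330,000) is divided at the grandchildren's generation equally among Paloma, Florian, Ualani, and Kira: ₹82,500 each.

Kaspar: ₹165,000; Paloma: ₹82,500; Florian: ₹82,500; Ualani: ₹82,500; Zane: ₹165,000; Kira: ₹82,500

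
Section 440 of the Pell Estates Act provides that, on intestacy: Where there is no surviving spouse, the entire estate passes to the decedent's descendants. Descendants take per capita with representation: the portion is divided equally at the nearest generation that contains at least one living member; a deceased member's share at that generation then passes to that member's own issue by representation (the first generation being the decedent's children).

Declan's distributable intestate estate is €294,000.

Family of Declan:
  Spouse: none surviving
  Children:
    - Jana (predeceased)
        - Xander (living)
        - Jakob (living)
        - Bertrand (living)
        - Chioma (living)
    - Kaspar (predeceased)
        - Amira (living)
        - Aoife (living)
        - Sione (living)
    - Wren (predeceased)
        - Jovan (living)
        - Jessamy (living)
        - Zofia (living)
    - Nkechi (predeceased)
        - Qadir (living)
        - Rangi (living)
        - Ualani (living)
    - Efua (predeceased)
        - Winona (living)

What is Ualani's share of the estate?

The entire €294,000 passes to the descendants.
No child survives, so the initial division is made at the grandchildren's generation.
That amount (€294,000) is divided into 14 shares of €21,000: Xander, Jakob, Bertrand, Chioma, Amira, Aoife, Sione, Jovan, Jessamy, Zofia, Qadir, Rangi, Ualani, and Winona each take €21,000.

Ualani receives €21,000.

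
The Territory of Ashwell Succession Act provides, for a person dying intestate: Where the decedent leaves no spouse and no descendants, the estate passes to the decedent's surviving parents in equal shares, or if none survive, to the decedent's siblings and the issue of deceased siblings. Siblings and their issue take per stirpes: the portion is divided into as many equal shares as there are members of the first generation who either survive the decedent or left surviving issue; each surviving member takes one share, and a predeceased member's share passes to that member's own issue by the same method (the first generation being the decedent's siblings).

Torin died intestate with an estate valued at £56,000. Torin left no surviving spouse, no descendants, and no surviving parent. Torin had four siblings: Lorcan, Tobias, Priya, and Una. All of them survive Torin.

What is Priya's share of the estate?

The entire £56,000 passes to the siblings and their issue.
That amount (£56,000) is divided into 4 shares of £14,000: Lorcan, Tobias, Priya, and Una each take £14,000.

Priya receives £14,000.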